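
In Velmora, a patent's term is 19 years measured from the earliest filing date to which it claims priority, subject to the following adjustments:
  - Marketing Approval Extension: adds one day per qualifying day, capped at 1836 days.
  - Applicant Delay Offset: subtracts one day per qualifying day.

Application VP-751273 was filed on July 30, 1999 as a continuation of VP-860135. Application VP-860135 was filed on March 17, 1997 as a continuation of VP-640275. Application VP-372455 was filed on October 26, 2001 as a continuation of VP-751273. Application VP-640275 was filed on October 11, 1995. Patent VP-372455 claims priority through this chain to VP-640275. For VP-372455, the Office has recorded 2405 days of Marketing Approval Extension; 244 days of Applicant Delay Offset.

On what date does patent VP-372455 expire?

Earliest priority filing: 11 October 1995.
Base term: 11 October 1995 + 19 years → 11 October 2014.
Marketing Approval Extension: 2405 days claimed exceeds the 1836-day cap, so +1836 days → 21 October 2019.
Applicant Delay Offset: −244 days → 19 February 2019.

February 19, 2019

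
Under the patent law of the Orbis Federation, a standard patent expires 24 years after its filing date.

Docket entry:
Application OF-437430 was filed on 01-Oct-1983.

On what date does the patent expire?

2007-10-01

Filing date + 24 years → 1 October 2007.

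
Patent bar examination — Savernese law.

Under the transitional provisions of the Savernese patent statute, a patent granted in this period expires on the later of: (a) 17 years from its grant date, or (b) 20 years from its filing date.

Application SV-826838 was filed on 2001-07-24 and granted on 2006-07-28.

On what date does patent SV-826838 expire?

(a) grant + 17 years → 28 July 2023.
(b) filing + 20 years → 24 July 2021.
Later of the two: 28 July 2023.

July 28, 2023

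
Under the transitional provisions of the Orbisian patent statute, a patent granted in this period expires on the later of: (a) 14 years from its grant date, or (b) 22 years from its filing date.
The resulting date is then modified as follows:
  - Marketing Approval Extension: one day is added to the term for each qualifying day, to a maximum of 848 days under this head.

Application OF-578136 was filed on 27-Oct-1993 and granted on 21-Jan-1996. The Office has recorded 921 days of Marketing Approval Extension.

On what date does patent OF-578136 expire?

2018-02-21

(a) grant + 14 years → 21 January 2010.
(b) filing + 22 years → 27 October 2015.
Later of the two: 27 October 2015.
Marketing Approval Extension: 921 days claimed exceeds the 848-day cap, so +848 days → 21 February 2018.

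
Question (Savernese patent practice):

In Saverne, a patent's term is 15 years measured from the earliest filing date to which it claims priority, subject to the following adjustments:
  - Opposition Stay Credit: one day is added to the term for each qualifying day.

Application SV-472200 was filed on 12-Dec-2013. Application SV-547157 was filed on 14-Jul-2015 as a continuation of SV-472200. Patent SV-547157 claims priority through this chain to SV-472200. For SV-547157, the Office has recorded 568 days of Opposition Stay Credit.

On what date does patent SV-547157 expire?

July 3, 2030

Earliest priority filing: 12 December 2013.
Base term: 12 December 2013 + 15 years → 12 December 2028.
Opposition Stay Credit: +568 days → 3 July 2030.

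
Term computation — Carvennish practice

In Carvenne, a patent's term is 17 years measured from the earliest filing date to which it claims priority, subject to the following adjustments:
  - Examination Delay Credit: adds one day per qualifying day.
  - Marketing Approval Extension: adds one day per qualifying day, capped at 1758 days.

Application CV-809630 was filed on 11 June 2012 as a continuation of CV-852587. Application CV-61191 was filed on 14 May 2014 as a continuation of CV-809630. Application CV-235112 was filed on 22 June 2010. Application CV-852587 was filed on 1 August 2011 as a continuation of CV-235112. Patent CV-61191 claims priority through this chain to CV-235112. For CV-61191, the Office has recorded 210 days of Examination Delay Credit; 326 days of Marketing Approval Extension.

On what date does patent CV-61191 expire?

Earliest priority filing: 22 June 2010.
Base term: 22 June 2010 + 17 years → 22 June 2027.
Examination Delay Credit: +210 days → 18 January 2028.
Marketing Approval Extension: 326 days (within the 1758-day cap) → +326 days → 9 December 2028.

2028-12-09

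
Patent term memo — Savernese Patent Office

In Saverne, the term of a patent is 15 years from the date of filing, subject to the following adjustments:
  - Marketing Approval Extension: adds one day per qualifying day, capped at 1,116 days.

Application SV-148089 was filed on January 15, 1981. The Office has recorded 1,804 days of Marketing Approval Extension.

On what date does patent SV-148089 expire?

1999-02-04

Base term: filing date + 15 years → 15 January 1996.
Marketing Approval Extension: 1804 days claimed exceeds the 1116-day cap, so +1116 days → 4 February 1999.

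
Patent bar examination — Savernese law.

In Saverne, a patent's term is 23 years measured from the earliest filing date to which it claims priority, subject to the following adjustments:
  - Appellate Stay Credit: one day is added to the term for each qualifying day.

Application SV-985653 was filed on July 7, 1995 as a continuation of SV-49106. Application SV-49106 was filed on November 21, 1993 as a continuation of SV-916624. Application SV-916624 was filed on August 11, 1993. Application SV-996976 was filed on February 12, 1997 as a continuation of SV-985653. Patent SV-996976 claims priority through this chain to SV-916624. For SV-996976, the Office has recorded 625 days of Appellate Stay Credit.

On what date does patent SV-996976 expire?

Earliest priority filing: 11 August 1993.
Base term: 11 August 1993 + 23 years → 11 August 2016.
Appellate Stay Credit: +625 days → 28 April 2018.

April 28, 2018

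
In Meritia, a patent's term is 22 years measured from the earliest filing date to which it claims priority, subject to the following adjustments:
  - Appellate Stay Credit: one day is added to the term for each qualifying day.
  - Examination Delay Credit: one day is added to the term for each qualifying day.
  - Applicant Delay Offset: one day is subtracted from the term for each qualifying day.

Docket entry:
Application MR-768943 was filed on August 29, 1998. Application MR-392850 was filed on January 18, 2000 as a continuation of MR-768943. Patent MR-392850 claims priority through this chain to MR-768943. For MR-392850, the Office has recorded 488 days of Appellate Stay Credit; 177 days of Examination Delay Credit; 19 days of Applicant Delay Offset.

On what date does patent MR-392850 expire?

Earliest priority filing: 29 August 1998.
Base term: 29 August 1998 + 22 years → 29 August 2020.
Appellate Stay Credit: +488 days → 30 December 2021.
Examination Delay Credit: +177 days → 25 June 2022.
Applicant Delay Offset: −19 days → 6 June 2022.

2022-06-06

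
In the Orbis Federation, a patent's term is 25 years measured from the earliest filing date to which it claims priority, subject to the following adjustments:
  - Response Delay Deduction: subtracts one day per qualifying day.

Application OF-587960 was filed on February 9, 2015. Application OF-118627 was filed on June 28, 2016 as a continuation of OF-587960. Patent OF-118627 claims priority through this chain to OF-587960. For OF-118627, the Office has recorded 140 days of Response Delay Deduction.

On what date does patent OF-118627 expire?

2039-09-22

Earliest priority filing: 9 February 2015.
Base term: 9 February 2015 + 25 years → 9 February 2040.
Response Delay Deduction: −140 days → 22 September 2039.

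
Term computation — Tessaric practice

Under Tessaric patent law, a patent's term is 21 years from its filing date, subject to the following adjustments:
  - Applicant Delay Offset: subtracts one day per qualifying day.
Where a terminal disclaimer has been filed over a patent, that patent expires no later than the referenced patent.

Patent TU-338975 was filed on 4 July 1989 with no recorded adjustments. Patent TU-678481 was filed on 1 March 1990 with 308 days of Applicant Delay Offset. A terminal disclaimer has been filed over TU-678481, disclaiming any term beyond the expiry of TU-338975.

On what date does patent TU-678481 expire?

April 27, 2010

Natural term of TU-678481:
  Base: filing + 21 years → 1 March 2011.
  Applicant Delay Offset: −308 days → 27 April 2010.
Expiry of referenced patent TU-338975:
  Base: filing + 21 years → 4 July 2010.
Terminal disclaimer: TU-678481 expires on the earlier of 27 April 2010 and 4 July 2010.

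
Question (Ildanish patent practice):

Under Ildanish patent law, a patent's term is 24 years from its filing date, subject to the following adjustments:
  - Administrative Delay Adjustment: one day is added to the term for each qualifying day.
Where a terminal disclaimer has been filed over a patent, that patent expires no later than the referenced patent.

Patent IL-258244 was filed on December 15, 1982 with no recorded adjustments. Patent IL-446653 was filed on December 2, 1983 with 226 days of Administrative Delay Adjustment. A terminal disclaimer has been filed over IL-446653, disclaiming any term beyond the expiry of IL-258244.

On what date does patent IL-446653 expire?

2006-12-15

Natural term of IL-446653:
  Base: filing + 24 years → 2 December 2007.
  Administrative Delay Adjustment: +226 days → 15 July 2008.
Expiry of referenced patent IL-258244:
  Base: filing + 24 years → 15 December 2006.
Terminal disclaimer: IL-446653 expires on the earlier of 15 July 2008 and 15 December 2006.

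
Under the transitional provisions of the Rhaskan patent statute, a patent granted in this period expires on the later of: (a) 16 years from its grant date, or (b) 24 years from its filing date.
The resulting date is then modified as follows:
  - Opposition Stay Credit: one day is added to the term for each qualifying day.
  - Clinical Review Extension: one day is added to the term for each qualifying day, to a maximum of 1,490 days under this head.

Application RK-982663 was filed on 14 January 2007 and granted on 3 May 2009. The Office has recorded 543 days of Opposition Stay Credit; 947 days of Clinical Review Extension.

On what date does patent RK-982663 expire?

February 12, 2035

(a) grant + 16 years → 3 May 2025.
(b) filing + 24 years → 14 January 2031.
Later of the two: 14 January 2031.
Opposition Stay Credit: +543 days → 10 July 2032.
Clinical Review Extension: 947 days (within the 1490-day cap) → +947 days → 12 February 2035.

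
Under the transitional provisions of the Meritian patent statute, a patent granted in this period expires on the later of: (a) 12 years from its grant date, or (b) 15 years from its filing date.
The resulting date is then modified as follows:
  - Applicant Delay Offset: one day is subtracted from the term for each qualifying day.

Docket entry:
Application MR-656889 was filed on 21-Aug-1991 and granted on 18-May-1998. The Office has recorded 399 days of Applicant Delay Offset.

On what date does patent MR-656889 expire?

April 14, 2009

(a) grant + 12 years → 18 May 2010.
(b) filing + 15 years → 21 August 2006.
Later of the two: 18 May 2010.
Applicant Delay Offset: −399 days → 14 April 2009.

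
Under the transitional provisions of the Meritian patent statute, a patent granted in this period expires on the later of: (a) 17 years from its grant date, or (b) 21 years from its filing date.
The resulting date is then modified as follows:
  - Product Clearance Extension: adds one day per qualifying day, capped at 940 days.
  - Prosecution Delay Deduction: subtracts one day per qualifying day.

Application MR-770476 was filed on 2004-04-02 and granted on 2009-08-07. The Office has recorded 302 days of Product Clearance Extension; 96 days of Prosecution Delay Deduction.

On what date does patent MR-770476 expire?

(a) grant + 17 years → 7 August 2026.
(b) filing + 21 years → 2 April 2025.
Later of the two: 7 August 2026.
Product Clearance Extension: 302 days (within the 940-day cap) → +302 days → 5 June 2027.
Prosecution Delay Deduction: −96 days → 1 March 2027.

2027-03-01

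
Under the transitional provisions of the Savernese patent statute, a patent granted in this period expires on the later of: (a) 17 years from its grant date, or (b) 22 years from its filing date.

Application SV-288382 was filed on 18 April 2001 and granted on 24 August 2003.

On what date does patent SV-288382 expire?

(a) grant + 17 years → 24 August 2020.
(b) filing + 22 years → 18 April 2023.
Later of the two: 18 April 2023.

2023-04-18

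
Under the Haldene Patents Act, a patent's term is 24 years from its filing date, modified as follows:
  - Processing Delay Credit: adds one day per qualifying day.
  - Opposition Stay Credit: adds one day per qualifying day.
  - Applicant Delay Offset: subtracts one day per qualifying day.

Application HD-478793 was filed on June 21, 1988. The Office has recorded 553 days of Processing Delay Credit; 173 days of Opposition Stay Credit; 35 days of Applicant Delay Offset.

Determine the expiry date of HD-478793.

2014-05-13

Base term: filing date + 24 years → 21 June 2012.
Processing Delay Credit: +553 days → 26 December 2013.
Opposition Stay Credit: +173 days → 17 June 2014.
Applicant Delay Offset: −35 days → 13 May 2014.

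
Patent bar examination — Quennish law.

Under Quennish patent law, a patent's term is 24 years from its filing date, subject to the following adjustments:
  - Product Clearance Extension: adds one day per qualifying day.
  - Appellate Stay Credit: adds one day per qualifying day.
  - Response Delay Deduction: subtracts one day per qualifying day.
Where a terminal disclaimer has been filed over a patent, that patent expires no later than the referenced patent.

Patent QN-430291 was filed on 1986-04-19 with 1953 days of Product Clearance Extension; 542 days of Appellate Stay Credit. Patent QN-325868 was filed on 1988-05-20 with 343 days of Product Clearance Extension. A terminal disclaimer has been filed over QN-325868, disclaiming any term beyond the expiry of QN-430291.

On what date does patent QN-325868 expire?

April 28, 2013

Natural term of QN-325868:
  Base: filing + 24 years → 20 May 2012.
  Product Clearance Extension: +343 days → 28 April 2013.
Expiry of referenced patent QN-430291:
  Base: filing + 24 years → 19 April 2010.
  Product Clearance Extension: +1953 days → 24 August 2015.
  Appellate Stay Credit: +542 days → 16 February 2017.
Terminal disclaimer: QN-325868 expires on the earlier of 28 April 2013 and 16 February 2017.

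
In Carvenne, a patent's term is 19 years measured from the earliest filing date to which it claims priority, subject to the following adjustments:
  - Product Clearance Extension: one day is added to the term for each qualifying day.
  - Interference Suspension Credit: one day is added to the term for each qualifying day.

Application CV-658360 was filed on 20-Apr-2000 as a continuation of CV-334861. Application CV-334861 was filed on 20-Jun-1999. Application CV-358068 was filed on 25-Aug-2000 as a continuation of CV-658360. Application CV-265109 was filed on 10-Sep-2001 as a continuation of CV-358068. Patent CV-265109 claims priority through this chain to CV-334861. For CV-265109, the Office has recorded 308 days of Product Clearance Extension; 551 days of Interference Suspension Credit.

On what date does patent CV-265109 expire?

Earliest priority filing: 20 June 1999.
Base term: 20 June 1999 + 19 years → 20 June 2018.
Product Clearance Extension: +308 days → 24 April 2019.
Interference Suspension Credit: +551 days → 26 October 2020.

2020-10-26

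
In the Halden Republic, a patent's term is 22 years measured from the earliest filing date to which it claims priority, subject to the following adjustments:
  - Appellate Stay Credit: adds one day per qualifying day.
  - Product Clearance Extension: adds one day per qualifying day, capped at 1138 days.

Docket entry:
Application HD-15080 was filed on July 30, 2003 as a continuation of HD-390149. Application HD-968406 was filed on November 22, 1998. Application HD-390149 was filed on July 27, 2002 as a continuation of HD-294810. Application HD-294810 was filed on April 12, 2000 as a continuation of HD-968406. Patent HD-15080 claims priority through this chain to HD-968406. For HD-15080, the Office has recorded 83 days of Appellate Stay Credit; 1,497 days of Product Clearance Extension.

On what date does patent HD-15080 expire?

2024-03-27

Earliest priority filing: 22 November 1998.
Base term: 22 November 1998 + 22 years → 22 November 2020.
Appellate Stay Credit: +83 days → 13 February 2021.
Product Clearance Extension: 1497 days claimed exceeds the 1138-day cap, so +1138 days → 27 March 2024.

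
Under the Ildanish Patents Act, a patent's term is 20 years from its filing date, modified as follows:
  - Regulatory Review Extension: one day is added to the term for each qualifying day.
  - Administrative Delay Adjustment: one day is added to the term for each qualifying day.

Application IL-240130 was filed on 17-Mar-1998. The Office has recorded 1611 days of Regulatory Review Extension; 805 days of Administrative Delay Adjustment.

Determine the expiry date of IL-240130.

October 27, 2024

Base term: filing date + 20 years → 17 March 2018.
Regulatory Review Extension: +1611 days → 14 August 2022.
Administrative Delay Adjustment: +805 days → 27 October 2024.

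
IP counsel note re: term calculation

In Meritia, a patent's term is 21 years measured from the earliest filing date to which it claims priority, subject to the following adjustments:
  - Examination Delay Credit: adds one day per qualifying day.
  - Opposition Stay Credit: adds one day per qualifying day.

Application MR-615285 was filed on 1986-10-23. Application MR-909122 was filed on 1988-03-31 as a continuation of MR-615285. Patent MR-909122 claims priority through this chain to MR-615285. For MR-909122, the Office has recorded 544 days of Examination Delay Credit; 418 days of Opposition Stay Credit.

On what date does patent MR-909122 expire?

2010-06-11

Earliest priority filing: 23 October 1986.
Base term: 23 October 1986 + 21 years → 23 October 2007.
Examination Delay Credit: +544 days → 19 April 2009.
Opposition Stay Credit: +418 days → 11 June 2010.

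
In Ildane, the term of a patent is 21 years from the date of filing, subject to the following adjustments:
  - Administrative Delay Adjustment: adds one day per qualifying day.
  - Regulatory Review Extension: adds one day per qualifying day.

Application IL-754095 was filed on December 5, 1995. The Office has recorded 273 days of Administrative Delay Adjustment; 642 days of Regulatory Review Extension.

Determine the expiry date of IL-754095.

Base term: filing date + 21 years → 5 December 2016.
Administrative Delay Adjustment: +273 days → 4 September 2017.
Regulatory Review Extension: +642 days → 8 June 2019.

2019-06-08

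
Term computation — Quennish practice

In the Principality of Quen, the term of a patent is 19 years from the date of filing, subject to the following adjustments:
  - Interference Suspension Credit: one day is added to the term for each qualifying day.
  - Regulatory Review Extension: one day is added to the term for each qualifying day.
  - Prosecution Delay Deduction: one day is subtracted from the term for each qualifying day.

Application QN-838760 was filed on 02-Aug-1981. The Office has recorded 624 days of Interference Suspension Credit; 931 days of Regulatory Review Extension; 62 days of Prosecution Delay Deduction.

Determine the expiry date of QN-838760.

2004-09-03

Base term: filing date + 19 years → 2 August 2000.
Interference Suspension Credit: +624 days → 18 April 2002.
Regulatory Review Extension: +931 days → 4 November 2004.
Prosecution Delay Deduction: −62 days → 3 September 2004.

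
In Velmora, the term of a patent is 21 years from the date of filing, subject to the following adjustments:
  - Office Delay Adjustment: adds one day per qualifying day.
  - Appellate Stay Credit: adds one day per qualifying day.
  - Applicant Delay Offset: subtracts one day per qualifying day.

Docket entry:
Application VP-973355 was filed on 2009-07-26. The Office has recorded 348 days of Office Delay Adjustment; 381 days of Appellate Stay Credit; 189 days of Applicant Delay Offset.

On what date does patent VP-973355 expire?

Base term: filing date + 21 years → 26 July 2030.
Office Delay Adjustment: +348 days → 9 July 2031.
Appellate Stay Credit: +381 days → 24 July 2032.
Applicant Delay Offset: −189 days → 17 January 2032.

January 17, 2032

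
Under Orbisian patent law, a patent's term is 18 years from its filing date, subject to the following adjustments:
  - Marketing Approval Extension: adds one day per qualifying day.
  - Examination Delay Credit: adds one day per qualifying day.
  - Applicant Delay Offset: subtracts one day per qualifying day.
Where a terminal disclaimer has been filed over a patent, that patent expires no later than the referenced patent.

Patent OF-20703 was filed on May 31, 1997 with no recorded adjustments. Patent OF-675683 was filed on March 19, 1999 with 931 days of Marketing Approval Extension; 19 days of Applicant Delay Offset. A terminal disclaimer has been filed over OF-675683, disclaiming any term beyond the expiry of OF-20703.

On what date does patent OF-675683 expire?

Natural term of OF-675683:
  Base: filing + 18 years → 19 March 2017.
  Marketing Approval Extension: +931 days → 6 October 2019.
  Applicant Delay Offset: −19 days → 17 September 2019.
Expiry of referenced patent OF-20703:
  Base: filing + 18 years → 31 May 2015.
Terminal disclaimer: OF-675683 expires on the earlier of 17 September 2019 and 31 May 2015.

May 31, 2015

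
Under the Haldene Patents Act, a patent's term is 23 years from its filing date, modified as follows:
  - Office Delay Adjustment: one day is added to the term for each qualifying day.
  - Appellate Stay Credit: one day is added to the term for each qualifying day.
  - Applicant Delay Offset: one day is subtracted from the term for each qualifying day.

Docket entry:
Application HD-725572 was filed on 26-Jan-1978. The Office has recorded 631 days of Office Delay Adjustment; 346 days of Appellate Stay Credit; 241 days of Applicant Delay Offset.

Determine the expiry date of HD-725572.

2003-02-01

Base term: filing date + 23 years → 26 January 2001.
Office Delay Adjustment: +631 days → 19 October 2002.
Appellate Stay Credit: +346 days → 30 September 2003.
Applicant Delay Offset: −241 days → 1 February 2003.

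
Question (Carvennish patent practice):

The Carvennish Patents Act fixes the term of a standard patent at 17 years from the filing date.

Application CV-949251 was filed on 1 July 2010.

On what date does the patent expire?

July 1, 2027

Filing date + 17 years → 1 July 2027.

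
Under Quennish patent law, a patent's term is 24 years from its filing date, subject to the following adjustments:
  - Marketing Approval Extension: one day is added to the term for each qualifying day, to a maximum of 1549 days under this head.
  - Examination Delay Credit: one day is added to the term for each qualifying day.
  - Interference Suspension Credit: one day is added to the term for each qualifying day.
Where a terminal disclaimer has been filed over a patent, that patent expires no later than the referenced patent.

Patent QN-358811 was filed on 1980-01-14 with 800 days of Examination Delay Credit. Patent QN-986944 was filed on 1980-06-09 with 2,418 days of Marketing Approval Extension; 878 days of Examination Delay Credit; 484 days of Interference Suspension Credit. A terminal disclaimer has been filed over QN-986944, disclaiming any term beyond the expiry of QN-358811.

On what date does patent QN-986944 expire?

2006-03-24

Natural term of QN-986944:
  Base: filing + 24 years → 9 June 2004.
  Marketing Approval Extension: 2418 days claimed exceeds the 1549-day cap, so +1549 days → 5 September 2008.
  Examination Delay Credit: +878 days → 31 January 2011.
  Interference Suspension Credit: +484 days → 29 May 2012.
Expiry of referenced patent QN-358811:
  Base: filing + 24 years → 14 January 2004.
  Examination Delay Credit: +800 days → 24 March 2006.
Terminal disclaimer: QN-986944 expires on the earlier of 29 May 2012 and 24 March 2006.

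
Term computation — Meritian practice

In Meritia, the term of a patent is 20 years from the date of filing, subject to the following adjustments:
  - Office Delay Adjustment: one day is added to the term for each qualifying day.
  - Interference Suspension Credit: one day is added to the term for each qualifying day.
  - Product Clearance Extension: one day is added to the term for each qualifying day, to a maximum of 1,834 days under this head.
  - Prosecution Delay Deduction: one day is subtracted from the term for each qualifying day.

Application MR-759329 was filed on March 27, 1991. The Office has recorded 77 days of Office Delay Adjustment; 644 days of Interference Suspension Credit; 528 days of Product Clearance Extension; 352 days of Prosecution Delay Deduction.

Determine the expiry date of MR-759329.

Base term: filing date + 20 years → 27 March 2011.
Office Delay Adjustment: +77 days → 12 June 2011.
Interference Suspension Credit: +644 days → 17 March 2013.
Product Clearance Extension: 528 days (within the 1834-day cap) → +528 days → 27 August 2014.
Prosecution Delay Deduction: −352 days → 9 September 2013.

September 9, 2013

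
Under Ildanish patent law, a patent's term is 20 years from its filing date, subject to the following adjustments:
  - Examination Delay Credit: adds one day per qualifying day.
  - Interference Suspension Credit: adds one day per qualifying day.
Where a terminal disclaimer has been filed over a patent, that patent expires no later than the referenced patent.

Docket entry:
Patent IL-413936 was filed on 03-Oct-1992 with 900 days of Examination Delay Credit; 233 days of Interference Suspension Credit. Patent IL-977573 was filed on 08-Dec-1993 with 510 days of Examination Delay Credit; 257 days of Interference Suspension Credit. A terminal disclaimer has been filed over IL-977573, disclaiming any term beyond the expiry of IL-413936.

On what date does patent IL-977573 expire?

2015-11-10

Natural term of IL-977573:
  Base: filing + 20 years → 8 December 2013.
  Examination Delay Credit: +510 days → 2 May 2015.
  Interference Suspension Credit: +257 days → 14 January 2016.
Expiry of referenced patent IL-413936:
  Base: filing + 20 years → 3 October 2012.
  Examination Delay Credit: +900 days → 22 March 2015.
  Interference Suspension Credit: +233 days → 10 November 2015.
Terminal disclaimer: IL-977573 expires on the earlier of 14 January 2016 and 10 November 2015.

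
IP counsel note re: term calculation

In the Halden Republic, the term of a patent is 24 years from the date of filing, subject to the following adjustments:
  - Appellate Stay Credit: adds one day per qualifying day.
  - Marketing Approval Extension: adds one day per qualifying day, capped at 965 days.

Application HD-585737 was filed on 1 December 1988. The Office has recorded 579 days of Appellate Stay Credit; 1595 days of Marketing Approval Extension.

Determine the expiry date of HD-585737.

February 22, 2017

Base term: filing date + 24 years → 1 December 2012.
Appellate Stay Credit: +579 days → 3 July 2014.
Marketing Approval Extension: 1595 days claimed exceeds the 965-day cap, so +965 days → 22 February 2017.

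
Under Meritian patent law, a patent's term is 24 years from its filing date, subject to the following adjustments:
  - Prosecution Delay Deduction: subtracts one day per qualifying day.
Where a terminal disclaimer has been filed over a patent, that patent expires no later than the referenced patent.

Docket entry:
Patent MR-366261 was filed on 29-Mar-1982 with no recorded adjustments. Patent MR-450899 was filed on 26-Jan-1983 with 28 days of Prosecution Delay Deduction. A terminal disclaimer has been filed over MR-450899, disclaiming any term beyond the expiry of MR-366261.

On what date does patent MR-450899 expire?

Natural term of MR-450899:
  Base: filing + 24 years → 26 January 2007.
  Prosecution Delay Deduction: −28 days → 29 December 2006.
Expiry of referenced patent MR-366261:
  Base: filing + 24 years → 29 March 2006.
Terminal disclaimer: MR-450899 expires on the earlier of 29 December 2006 and 29 March 2006.

2006-03-29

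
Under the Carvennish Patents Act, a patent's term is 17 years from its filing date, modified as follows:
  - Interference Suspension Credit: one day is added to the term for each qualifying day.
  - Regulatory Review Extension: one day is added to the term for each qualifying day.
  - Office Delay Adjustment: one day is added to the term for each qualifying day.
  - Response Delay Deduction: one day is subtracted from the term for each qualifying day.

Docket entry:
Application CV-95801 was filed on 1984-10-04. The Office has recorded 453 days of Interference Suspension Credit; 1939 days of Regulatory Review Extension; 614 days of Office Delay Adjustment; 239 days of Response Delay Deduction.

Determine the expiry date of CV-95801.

Base term: filing date + 17 years → 4 October 2001.
Interference Suspension Credit: +453 days → 31 December 2002.
Regulatory Review Extension: +1939 days → 22 April 2008.
Office Delay Adjustment: +614 days → 27 December 2009.
Response Delay Deduction: −239 days → 2 May 2009.

May 2, 2009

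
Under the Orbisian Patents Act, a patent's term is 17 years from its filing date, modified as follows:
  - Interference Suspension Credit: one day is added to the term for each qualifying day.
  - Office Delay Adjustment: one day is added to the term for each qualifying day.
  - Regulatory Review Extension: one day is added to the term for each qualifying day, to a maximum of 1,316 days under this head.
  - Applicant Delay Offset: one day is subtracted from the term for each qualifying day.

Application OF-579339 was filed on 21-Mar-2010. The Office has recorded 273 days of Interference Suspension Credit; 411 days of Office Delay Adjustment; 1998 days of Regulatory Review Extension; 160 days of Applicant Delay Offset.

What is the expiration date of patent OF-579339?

Base term: filing date + 17 years → 21 March 2027.
Interference Suspension Credit: +273 days → 19 December 2027.
Office Delay Adjustment: +411 days → 2 February 2029.
Regulatory Review Extension: 1998 days claimed exceeds the 1316-day cap, so +1316 days → 10 September 2032.
Applicant Delay Offset: −160 days → 3 April 2032.

April 3, 2032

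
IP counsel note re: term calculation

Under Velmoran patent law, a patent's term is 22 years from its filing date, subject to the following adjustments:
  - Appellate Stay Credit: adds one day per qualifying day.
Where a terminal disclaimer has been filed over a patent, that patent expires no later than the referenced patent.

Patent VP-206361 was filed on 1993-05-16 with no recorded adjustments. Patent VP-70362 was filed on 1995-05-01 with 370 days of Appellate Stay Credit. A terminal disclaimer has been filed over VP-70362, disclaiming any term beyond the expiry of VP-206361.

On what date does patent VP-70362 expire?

May 16, 2015

Natural term of VP-70362:
  Base: filing + 22 years → 1 May 2017.
  Appellate Stay Credit: +370 days → 6 May 2018.
Expiry of referenced patent VP-206361:
  Base: filing + 22 years → 16 May 2015.
Terminal disclaimer: VP-70362 expires on the earlier of 6 May 2018 and 16 May 2015.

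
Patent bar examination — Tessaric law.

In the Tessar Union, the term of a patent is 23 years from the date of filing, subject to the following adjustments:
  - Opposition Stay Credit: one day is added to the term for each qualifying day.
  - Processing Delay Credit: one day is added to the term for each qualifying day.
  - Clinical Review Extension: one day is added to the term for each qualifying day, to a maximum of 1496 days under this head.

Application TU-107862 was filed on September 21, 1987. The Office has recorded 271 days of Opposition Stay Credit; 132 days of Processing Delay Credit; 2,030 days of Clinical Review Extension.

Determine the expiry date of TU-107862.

Base term: filing date + 23 years → 21 September 2010.
Opposition Stay Credit: +271 days → 19 June 2011.
Processing Delay Credit: +132 days → 29 October 2011.
Clinical Review Extension: 2030 days claimed exceeds the 1496-day cap, so +1496 days → 3 December 2015.

December 3, 2015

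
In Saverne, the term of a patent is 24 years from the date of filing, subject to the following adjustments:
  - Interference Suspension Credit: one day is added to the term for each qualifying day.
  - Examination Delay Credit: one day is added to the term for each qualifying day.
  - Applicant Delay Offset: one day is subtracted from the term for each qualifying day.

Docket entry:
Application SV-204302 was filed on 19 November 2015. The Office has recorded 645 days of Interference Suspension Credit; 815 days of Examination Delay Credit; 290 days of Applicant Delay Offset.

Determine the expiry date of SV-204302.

February 1, 2043

Base term: filing date + 24 years → 19 November 2039.
Interference Suspension Credit: +645 days → 25 August 2041.
Examination Delay Credit: +815 days → 18 November 2043.
Applicant Delay Offset: −290 days → 1 February 2043.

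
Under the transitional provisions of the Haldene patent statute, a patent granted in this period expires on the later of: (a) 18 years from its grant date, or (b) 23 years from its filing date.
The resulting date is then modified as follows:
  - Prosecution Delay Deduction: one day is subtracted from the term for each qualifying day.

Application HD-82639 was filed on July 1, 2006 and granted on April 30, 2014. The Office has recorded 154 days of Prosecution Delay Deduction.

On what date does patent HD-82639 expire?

2031-11-28

(a) grant + 18 years → 30 April 2032.
(b) filing + 23 years → 1 July 2029.
Later of the two: 30 April 2032.
Prosecution Delay Deduction: −154 days → 28 November 2031.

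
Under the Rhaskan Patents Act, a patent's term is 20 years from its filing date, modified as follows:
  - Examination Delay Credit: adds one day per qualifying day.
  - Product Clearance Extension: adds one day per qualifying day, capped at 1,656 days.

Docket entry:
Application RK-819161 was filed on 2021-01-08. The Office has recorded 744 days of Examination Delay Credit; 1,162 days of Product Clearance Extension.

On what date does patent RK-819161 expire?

2046-03-29

Base term: filing date + 20 years → 8 January 2041.
Examination Delay Credit: +744 days → 22 January 2043.
Product Clearance Extension: 1162 days (within the 1656-day cap) → +1162 days → 29 March 2046.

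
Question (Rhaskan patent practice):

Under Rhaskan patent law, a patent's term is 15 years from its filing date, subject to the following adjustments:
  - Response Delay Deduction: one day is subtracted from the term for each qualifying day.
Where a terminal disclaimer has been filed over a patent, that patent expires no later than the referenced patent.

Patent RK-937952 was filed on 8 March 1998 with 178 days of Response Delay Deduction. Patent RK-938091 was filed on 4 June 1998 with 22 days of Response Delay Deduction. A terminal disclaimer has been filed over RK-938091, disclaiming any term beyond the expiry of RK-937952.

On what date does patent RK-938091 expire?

2012-09-11

Natural term of RK-938091:
  Base: filing + 15 years → 4 June 2013.
  Response Delay Deduction: −22 days → 13 May 2013.
Expiry of referenced patent RK-937952:
  Base: filing + 15 years → 8 March 2013.
  Response Delay Deduction: −178 days → 11 September 2012.
Terminal disclaimer: RK-938091 expires on the earlier of 13 May 2013 and 11 September 2012.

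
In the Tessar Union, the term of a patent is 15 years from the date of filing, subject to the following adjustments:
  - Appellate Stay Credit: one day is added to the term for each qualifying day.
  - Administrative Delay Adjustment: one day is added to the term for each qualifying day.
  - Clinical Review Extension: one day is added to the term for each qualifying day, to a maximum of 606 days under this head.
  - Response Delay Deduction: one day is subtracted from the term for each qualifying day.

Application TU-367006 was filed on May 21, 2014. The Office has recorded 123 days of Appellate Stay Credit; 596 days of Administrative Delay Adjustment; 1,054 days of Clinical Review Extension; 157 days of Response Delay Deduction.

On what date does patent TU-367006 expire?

2032-08-01

Base term: filing date + 15 years → 21 May 2029.
Appellate Stay Credit: +123 days → 21 September 2029.
Administrative Delay Adjustment: +596 days → 10 May 2031.
Clinical Review Extension: 1054 days claimed exceeds the 606-day cap, so +606 days → 5 January 2033.
Response Delay Deduction: −157 days → 1 August 2032.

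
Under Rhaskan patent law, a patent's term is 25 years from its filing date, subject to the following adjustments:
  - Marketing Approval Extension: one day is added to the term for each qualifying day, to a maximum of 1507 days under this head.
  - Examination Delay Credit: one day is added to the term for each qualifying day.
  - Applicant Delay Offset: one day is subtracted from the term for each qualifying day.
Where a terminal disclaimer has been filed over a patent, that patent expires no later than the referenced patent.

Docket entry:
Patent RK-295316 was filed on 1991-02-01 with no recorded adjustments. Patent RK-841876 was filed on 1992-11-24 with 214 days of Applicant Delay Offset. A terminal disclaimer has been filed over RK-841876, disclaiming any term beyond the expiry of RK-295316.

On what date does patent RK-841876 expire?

February 1, 2016

Natural term of RK-841876:
  Base: filing + 25 years → 24 November 2017.
  Applicant Delay Offset: −214 days → 24 April 2017.
Expiry of referenced patent RK-295316:
  Base: filing + 25 years → 1 February 2016.
Terminal disclaimer: RK-841876 expires on the earlier of 24 April 2017 and 1 February 2016.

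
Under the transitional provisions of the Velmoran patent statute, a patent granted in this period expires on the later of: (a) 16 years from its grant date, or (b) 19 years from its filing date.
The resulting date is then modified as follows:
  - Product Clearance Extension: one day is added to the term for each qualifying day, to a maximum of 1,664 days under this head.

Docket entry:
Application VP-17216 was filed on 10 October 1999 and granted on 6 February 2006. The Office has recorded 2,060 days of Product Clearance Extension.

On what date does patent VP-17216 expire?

(a) grant + 16 years → 6 February 2022.
(b) filing + 19 years → 10 October 2018.
Later of the two: 6 February 2022.
Product Clearance Extension: 2060 days claimed exceeds the 1664-day cap, so +1664 days → 28 August 2026.

2026-08-28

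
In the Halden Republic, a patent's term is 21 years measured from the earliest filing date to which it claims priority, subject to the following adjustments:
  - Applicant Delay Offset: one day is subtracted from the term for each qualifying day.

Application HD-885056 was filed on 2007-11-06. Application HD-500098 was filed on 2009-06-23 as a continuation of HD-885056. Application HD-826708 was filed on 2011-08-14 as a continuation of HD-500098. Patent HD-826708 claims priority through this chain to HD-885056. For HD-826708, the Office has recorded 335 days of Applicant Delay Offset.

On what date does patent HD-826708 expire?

2027-12-07

Earliest priority filing: 6 November 2007.
Base term: 6 November 2007 + 21 years → 6 November 2028.
Applicant Delay Offset: −335 days → 7 December 2027.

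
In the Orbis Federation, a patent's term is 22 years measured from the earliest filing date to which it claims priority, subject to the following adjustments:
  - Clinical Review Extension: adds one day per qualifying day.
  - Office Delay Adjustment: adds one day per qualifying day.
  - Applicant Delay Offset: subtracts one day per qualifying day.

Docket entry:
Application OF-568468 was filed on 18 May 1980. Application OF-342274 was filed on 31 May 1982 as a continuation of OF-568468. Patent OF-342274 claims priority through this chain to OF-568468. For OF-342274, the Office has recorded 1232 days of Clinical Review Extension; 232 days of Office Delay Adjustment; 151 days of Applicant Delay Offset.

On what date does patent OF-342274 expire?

2005-12-21

Earliest priority filing: 18 May 1980.
Base term: 18 May 1980 + 22 years → 18 May 2002.
Clinical Review Extension: +1232 days → 1 October 2005.
Office Delay Adjustment: +232 days → 21 May 2006.
Applicant Delay Offset: −151 days → 21 December 2005.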